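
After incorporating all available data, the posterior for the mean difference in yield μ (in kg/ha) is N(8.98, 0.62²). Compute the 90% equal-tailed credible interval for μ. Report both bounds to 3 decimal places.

[7.960, 10.000]

The posterior is symmetric, so the 90% equal-tailed interval is μ = 8.98 ± z·0.62 with z = 1.645.
Half-width: 1.645 × 0.62 = 1.020.
8.98 − 1.020 = 7.960; 8.98 + 1.020 = 10.000.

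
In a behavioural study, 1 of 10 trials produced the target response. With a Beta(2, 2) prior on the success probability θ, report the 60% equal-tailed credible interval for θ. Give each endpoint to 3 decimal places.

Posterior: Beta(2+1, 2+9) = Beta(3, 11).
Equal-tailed 60% interval: the 0.2 and 0.8 quantiles of Beta(3, 11).
Posterior mean ≈ 0.214, SD ≈ 0.106; a Normal approximation gives roughly [0.125, 0.303].
Exact: F⁻¹(0.2) = 0.120; F⁻¹(0.8) = 0.301.

[0.120, 0.301]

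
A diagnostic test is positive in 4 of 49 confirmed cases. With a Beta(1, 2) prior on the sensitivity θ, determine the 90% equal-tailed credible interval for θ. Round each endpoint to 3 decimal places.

Posterior: Beta(1+4, 2+45) = Beta(5, 47).
Equal-tailed 90% interval: the 0.05 and 0.95 quantiles of Beta(5, 47).
Posterior mean ≈ 0.096, SD ≈ 0.040; a Normal approximation gives roughly [0.030, 0.163].
Exact: F⁻¹(0.05) = 0.039; F⁻¹(0.95) = 0.171.

[0.039, 0.171]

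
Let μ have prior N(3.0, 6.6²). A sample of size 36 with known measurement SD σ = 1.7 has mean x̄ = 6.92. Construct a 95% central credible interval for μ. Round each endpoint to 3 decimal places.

Posterior precision = 1/6.6² + 36/1.7² = 0.0230 + 12.4567 = 12.4797, so posterior SD = 0.2831.
Posterior mean = (3.0/6.6² + 36·6.92/1.7²) / 12.4797 = 6.9128.
Interval: 6.9128 ± 1.960 × 0.2831 → [6.358, 7.468].

[6.358, 7.468]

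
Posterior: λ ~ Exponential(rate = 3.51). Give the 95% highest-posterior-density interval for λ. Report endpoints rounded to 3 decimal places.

[0.000, 0.853]

The exponential density is strictly decreasing on [0, ∞), so the HPD interval is anchored at 0: [0, q] with P(λ ≤ q) = 0.95.
q = −ln(1 − 0.95) / 3.51 = 2.9957 / 3.51 = 0.853.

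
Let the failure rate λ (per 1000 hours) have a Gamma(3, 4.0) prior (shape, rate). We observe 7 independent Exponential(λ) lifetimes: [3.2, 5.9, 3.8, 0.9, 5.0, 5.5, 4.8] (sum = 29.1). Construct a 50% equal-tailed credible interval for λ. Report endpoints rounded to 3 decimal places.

Posterior: Gamma(3+7, 4.0+29.1) = Gamma(10, 33.1) (shape, rate).
Equal-tailed 50% interval: Gamma(10, 33.1) quantiles at 0.25 and 0.75.
Posterior mean ≈ 0.302, SD ≈ 0.096; a Normal approximation gives roughly [0.238, 0.367].
Exact: lower = 0.233; upper = 0.360.

[0.233, 0.360]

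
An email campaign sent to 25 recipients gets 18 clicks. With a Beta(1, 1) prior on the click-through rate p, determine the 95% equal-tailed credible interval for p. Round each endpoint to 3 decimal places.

[0.522, 0.857]

Posterior: Beta(1+18, 1+7) = Beta(19, 8).
Equal-tailed 95% interval: the 0.025 and 0.975 quantiles of Beta(19, 8).
Posterior mean ≈ 0.704, SD ≈ 0.086; a Normal approximation gives roughly [0.535, 0.873].
Exact: F⁻¹(0.025) = 0.522; F⁻¹(0.975) = 0.857.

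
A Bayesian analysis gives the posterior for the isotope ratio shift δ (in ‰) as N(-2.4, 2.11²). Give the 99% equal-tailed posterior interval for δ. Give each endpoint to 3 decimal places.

The posterior is symmetric, so the 99% equal-tailed interval is δ = -2.4 ± z·2.11 with z = 2.576.
Half-width: 2.576 × 2.11 = 5.435.
-2.4 − 5.435 = -7.835; -2.4 + 5.435 = 3.035.

[-7.835, 3.035]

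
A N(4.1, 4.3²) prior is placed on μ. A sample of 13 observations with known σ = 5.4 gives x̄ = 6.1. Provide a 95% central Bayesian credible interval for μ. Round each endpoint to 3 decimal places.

Posterior precision = 1/4.3² + 13/5.4² = 0.0541 + 0.4458 = 0.4999, so posterior SD = 1.4144.
Posterior mean = (4.1/4.3² + 13·6.1/5.4²) / 0.4999 = 5.8836.
Interval: 5.8836 ± 1.960 × 1.4144 → [3.112, 8.656].

[3.112, 8.656]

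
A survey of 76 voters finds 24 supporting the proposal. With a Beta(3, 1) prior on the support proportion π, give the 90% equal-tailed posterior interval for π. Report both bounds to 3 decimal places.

[0.253, 0.426]

Posterior: Beta(3+24, 1+52) = Beta(27, 53).
Equal-tailed 90% interval: the 0.05 and 0.95 quantiles of Beta(27, 53).
Posterior mean ≈ 0.338, SD ≈ 0.053; a Normal approximation gives roughly [0.251, 0.424].
Exact: F⁻¹(0.05) = 0.253; F⁻¹(0.95) = 0.426.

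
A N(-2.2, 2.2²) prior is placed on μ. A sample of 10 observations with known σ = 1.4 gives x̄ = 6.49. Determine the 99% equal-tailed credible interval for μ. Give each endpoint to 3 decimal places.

[5.034, 7.270]

Posterior precision = 1/2.2² + 10/1.4² = 0.2066 + 5.1020 = 5.3087, so posterior SD = 0.4340.
Posterior mean = (-2.2/2.2² + 10·6.49/1.4²) / 5.3087 = 6.1518.
Interval: 6.1518 ± 2.576 × 0.4340 → [5.034, 7.270].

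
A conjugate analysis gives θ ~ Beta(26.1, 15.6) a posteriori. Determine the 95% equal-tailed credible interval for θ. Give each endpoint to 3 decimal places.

Posterior: Beta(26.1, 15.6).
Equal-tailed 95% interval: the 0.025 and 0.975 quantiles of Beta(26.1, 15.6).
Posterior mean ≈ 0.626, SD ≈ 0.074; a Normal approximation gives roughly [0.481, 0.771].
Exact: F⁻¹(0.025) = 0.476; F⁻¹(0.975) = 0.764.

[0.476, 0.764]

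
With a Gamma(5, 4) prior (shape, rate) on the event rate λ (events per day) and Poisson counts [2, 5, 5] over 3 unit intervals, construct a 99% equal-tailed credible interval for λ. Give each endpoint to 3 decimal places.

[1.179, 4.212]

Posterior: Gamma(5+12, 4+3) = Gamma(17, 7) (shape, rate).
Equal-tailed 99% interval: Gamma(17, 7) quantiles at 0.005 and 0.995.
Posterior mean ≈ 2.429, SD ≈ 0.589; a Normal approximation gives roughly [0.911, 3.946].
Exact: lower = 1.179; upper = 4.212.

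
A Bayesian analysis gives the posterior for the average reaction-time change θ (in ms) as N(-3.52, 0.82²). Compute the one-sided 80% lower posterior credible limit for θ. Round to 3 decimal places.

-4.210

Need L with P(θ ≥ L) = 0.80: L = -3.52 − z_{0.2}·0.82.
z = 0.842; L = -3.52 − 0.842 × 0.82 = -4.210.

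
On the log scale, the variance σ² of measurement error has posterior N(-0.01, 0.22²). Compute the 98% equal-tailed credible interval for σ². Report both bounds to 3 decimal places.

On the log scale the 98% interval is -0.01 ± 2.326 × 0.22 = [-0.5218, 0.5018].
Exponentiate: [e^-0.5218, e^0.5018] = [0.593, 1.652].

[0.593, 1.652]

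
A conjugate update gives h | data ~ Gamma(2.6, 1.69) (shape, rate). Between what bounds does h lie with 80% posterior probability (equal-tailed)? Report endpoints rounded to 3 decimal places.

Posterior: Gamma(shape 2.6, rate 1.69).
Equal-tailed 80% interval: Gamma(2.6, 1.69) quantiles at 0.1 and 0.9.
Posterior mean ≈ 1.538, SD ≈ 0.954; a Normal approximation gives roughly [0.316, 2.761].
Exact: lower = 0.511; upper = 2.817.

[0.511, 2.817]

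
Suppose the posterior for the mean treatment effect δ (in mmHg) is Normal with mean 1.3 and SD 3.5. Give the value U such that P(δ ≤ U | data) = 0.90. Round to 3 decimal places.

Need U with P(δ ≤ U) = 0.90: U = 1.3 + z_{0.1}·3.5.
z = 1.282; U = 1.3 + 1.282 × 3.5 = 5.785.

5.785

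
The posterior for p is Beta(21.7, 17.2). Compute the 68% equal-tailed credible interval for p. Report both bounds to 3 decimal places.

Posterior: Beta(21.7, 17.2).
Equal-tailed 68% interval: the 0.16 and 0.84 quantiles of Beta(21.7, 17.2).
Posterior mean ≈ 0.558, SD ≈ 0.079; a Normal approximation gives roughly [0.480, 0.636].
Exact: F⁻¹(0.16) = 0.479; F⁻¹(0.84) = 0.637.

[0.479, 0.637]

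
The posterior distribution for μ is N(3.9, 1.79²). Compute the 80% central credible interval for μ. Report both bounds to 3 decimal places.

The posterior is symmetric, so the 80% equal-tailed interval is μ = 3.9 ± z·1.79 with z = 1.282.
Half-width: 1.282 × 1.79 = 2.294.
3.9 − 2.294 = 1.606; 3.9 + 2.294 = 6.194.

[1.606, 6.194]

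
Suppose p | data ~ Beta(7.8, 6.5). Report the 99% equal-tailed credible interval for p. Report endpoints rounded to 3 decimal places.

[0.227, 0.842]

Posterior: Beta(7.8, 6.5).
Equal-tailed 99% interval: the 0.005 and 0.995 quantiles of Beta(7.8, 6.5).
Posterior mean ≈ 0.545, SD ≈ 0.127; a Normal approximation gives roughly [0.218, 0.873].
Exact: F⁻¹(0.005) = 0.227; F⁻¹(0.995) = 0.842.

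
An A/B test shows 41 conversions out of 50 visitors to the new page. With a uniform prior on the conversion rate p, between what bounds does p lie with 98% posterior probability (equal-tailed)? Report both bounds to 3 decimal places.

Posterior: Beta(1+41, 1+9) = Beta(42, 10).
Equal-tailed 98% interval: the 0.01 and 0.99 quantiles of Beta(42, 10).
Posterior mean ≈ 0.808, SD ≈ 0.054; a Normal approximation gives roughly [0.682, 0.934].
Exact: F⁻¹(0.01) = 0.666; F⁻¹(0.99) = 0.915.

[0.666, 0.915]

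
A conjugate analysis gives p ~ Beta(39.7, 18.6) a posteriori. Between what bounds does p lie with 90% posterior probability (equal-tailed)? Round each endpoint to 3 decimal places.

[0.578, 0.777]

Posterior: Beta(39.7, 18.6).
Equal-tailed 90% interval: the 0.05 and 0.95 quantiles of Beta(39.7, 18.6).
Posterior mean ≈ 0.681, SD ≈ 0.061; a Normal approximation gives roughly [0.581, 0.781].
Exact: F⁻¹(0.05) = 0.578; F⁻¹(0.95) = 0.777.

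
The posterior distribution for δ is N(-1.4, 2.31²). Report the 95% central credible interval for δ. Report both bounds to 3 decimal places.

[-5.928, 3.128]

The posterior is symmetric, so the 95% equal-tailed interval is δ = -1.4 ± z·2.31 with z = 1.960.
Half-width: 1.960 × 2.31 = 4.528.
-1.4 − 4.528 = -5.928; -1.4 + 4.528 = 3.128.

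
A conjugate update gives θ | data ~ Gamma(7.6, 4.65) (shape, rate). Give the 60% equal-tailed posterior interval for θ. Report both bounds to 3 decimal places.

[1.126, 2.101]

Posterior: Gamma(shape 7.6, rate 4.65).
Equal-tailed 60% interval: Gamma(7.6, 4.65) quantiles at 0.2 and 0.8.
Posterior mean ≈ 1.634, SD ≈ 0.593; a Normal approximation gives roughly [1.135, 2.133].
Exact: lower = 1.126; upper = 2.101.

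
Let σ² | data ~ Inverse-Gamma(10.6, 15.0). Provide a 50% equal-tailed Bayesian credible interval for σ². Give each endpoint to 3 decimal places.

[1.193, 1.816]

Inverse-Gamma(10.6, 15.0) quantiles: F⁻¹(0.25) and F⁻¹(0.75).
Equivalently, 1/σ² ~ Gamma(10.6, rate = 15.0); invert its 0.75 and 0.25 quantiles.
Posterior mean ≈ 1.562, SD ≈ 0.533; a Normal approximation gives roughly [1.203, 1.922].
Exact: lower = 1.193; upper = 1.816.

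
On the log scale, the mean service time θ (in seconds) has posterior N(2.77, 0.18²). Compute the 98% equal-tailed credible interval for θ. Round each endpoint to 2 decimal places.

On the log scale the 98% interval is 2.77 ± 2.326 × 0.18 = [2.3513, 3.1887].
Exponentiate: [e^2.3513, e^3.1887] = [10.50, 24.26].

[10.50, 24.26]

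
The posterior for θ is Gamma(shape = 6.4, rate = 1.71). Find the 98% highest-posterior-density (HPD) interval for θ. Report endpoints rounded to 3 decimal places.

The posterior is unimodal and skewed, so the HPD interval has equal density at both endpoints and is the shortest 98% interval.
Solving f(0.931) = f(7.534) with F(7.534) − F(0.931) = 0.98 gives [0.931, 7.534].
For comparison, the equal-tailed interval is [1.169, 8.010]; the HPD is narrower and shifted toward the mode.

[0.931, 7.534]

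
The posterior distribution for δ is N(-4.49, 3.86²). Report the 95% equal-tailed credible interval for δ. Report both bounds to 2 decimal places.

[-12.06, 3.08]

The posterior is symmetric, so the 95% equal-tailed interval is δ = -4.49 ± z·3.86 with z = 1.960.
Half-width: 1.960 × 3.86 = 7.57.
-4.49 − 7.57 = -12.06; -4.49 + 7.57 = 3.08.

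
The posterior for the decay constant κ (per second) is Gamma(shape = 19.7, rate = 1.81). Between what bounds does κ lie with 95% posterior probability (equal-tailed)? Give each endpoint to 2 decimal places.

Posterior: Gamma(shape 19.7, rate 1.81).
Equal-tailed 95% interval: Gamma(19.7, 1.81) quantiles at 0.025 and 0.975.
Posterior mean ≈ 10.88, SD ≈ 2.45; a Normal approximation gives roughly [6.08, 15.69].
Exact: lower = 6.62; upper = 16.19.

[6.62, 16.19]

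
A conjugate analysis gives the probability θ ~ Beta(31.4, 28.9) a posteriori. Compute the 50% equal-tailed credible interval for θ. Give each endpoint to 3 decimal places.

[0.477, 0.564]

Posterior: Beta(31.4, 28.9).
Equal-tailed 50% interval: the 0.25 and 0.75 quantiles of Beta(31.4, 28.9).
Posterior mean ≈ 0.521, SD ≈ 0.064; a Normal approximation gives roughly [0.478, 0.564].
Exact: F⁻¹(0.25) = 0.477; F⁻¹(0.75) = 0.564.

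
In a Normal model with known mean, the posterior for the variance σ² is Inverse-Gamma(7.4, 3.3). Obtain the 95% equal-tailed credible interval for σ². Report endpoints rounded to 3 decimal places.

[0.243, 1.076]

Inverse-Gamma(7.4, 3.3) quantiles: F⁻¹(0.025) and F⁻¹(0.975).
Equivalently, 1/σ² ~ Gamma(7.4, rate = 3.3); invert its 0.975 and 0.025 quantiles.
Posterior mean ≈ 0.516, SD ≈ 0.222; a Normal approximation gives roughly [0.081, 0.951].
Exact: lower = 0.243; upper = 1.076.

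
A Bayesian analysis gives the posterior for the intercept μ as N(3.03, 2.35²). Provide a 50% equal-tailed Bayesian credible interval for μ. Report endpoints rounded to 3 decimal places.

[1.445, 4.615]

The posterior is symmetric, so the 50% equal-tailed interval is μ = 3.03 ± z·2.35 with z = 0.674.
Half-width: 0.674 × 2.35 = 1.585.
3.03 − 1.585 = 1.445; 3.03 + 1.585 = 4.615.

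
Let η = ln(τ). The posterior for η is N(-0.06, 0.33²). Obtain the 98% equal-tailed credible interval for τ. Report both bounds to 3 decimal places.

On the log scale the 98% interval is -0.06 ± 2.326 × 0.33 = [-0.8277, 0.7077].
Exponentiate: [e^-0.8277, e^0.7077] = [0.437, 2.029].

[0.437, 2.029]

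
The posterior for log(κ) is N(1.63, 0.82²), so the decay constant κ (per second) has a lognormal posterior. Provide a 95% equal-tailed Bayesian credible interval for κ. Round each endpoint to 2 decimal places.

On the log scale the 95% interval is 1.63 ± 1.960 × 0.82 = [0.0228, 3.2372].
Exponentiate: [e^0.0228, e^3.2372] = [1.02, 25.46].

[1.02, 25.46]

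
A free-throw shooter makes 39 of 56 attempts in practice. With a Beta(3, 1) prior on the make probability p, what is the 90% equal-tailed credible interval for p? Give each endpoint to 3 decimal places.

[0.600, 0.793]

Posterior: Beta(3+39, 1+17) = Beta(42, 18).
Equal-tailed 90% interval: the 0.05 and 0.95 quantiles of Beta(42, 18).
Posterior mean ≈ 0.700, SD ≈ 0.059; a Normal approximation gives roughly [0.603, 0.797].
Exact: F⁻¹(0.05) = 0.600; F⁻¹(0.95) = 0.793.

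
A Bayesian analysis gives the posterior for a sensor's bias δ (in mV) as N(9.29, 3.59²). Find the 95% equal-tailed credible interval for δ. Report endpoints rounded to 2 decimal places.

[2.25, 16.33]

The posterior is symmetric, so the 95% equal-tailed interval is δ = 9.29 ± z·3.59 with z = 1.960.
Half-width: 1.960 × 3.59 = 7.04.
9.29 − 7.04 = 2.25; 9.29 + 7.04 = 16.33.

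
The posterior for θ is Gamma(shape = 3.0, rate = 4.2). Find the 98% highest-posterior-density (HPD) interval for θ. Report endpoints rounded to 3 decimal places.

[0.045, 1.805]

The posterior is unimodal and skewed, so the HPD interval has equal density at both endpoints and is the shortest 98% interval.
Solving f(0.045) = f(1.805) with F(1.805) − F(0.045) = 0.98 gives [0.045, 1.805].
For comparison, the equal-tailed interval is [0.104, 2.001]; the HPD is narrower and shifted toward the mode.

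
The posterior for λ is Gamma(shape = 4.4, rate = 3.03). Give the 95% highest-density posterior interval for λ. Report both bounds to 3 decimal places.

[0.298, 2.821]

The posterior is unimodal and skewed, so the HPD interval has equal density at both endpoints and is the shortest 95% interval.
Solving f(0.298) = f(2.821) with F(2.821) − F(0.298) = 0.95 gives [0.298, 2.821].
For comparison, the equal-tailed interval is [0.428, 3.090]; the HPD is narrower and shifted toward the mode.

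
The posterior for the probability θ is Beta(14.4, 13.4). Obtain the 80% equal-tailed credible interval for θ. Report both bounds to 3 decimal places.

Posterior: Beta(14.4, 13.4).
Equal-tailed 80% interval: the 0.1 and 0.9 quantiles of Beta(14.4, 13.4).
Posterior mean ≈ 0.518, SD ≈ 0.093; a Normal approximation gives roughly [0.399, 0.637].
Exact: F⁻¹(0.1) = 0.397; F⁻¹(0.9) = 0.638.

[0.397, 0.638]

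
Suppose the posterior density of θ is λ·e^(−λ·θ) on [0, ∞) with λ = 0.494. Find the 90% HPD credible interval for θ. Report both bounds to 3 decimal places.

[0.000, 4.661]

The exponential density is strictly decreasing on [0, ∞), so the HPD interval is anchored at 0: [0, q] with P(θ ≤ q) = 0.90.
q = −ln(1 − 0.90) / 0.494 = 2.3026 / 0.494 = 4.661.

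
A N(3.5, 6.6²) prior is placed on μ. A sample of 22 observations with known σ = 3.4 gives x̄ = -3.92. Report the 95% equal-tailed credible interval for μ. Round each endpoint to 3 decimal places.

Posterior precision = 1/6.6² + 22/3.4² = 0.0230 + 1.9031 = 1.9261, so posterior SD = 0.7205.
Posterior mean = (3.5/6.6² + 22·-3.92/3.4²) / 1.9261 = -3.8316.
Interval: -3.8316 ± 1.960 × 0.7205 → [-5.244, -2.419].

[-5.244, -2.419]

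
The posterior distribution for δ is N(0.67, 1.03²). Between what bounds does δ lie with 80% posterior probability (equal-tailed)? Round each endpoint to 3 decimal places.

The posterior is symmetric, so the 80% equal-tailed interval is δ = 0.67 ± z·1.03 with z = 1.282.
Half-width: 1.282 × 1.03 = 1.320.
0.67 − 1.320 = -0.650; 0.67 + 1.320 = 1.990.

[-0.650, 1.990]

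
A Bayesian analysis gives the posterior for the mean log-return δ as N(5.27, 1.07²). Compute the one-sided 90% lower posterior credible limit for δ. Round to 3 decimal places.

Need L with P(δ ≥ L) = 0.90: L = 5.27 − z_{0.1}·1.07.
z = 1.282; L = 5.27 − 1.282 × 1.07 = 3.899.

3.899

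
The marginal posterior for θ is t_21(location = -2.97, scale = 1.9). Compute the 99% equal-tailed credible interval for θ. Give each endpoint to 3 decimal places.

[-8.350, 2.410]

The t_21 distribution is symmetric; the 99% interval is -2.97 ± t·1.9 with t_{0.995,21} = 2.831.
Half-width: 2.831 × 1.9 = 5.380.
-2.97 − 5.380 = -8.350; -2.97 + 5.380 = 2.410.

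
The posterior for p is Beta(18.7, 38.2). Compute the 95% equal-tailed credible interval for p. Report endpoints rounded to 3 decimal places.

Posterior: Beta(18.7, 38.2).
Equal-tailed 95% interval: the 0.025 and 0.975 quantiles of Beta(18.7, 38.2).
Posterior mean ≈ 0.329, SD ≈ 0.062; a Normal approximation gives roughly [0.208, 0.450].
Exact: F⁻¹(0.025) = 0.214; F⁻¹(0.975) = 0.455.

[0.214, 0.455]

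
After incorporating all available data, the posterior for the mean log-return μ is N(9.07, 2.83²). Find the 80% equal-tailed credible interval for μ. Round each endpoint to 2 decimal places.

The posterior is symmetric, so the 80% equal-tailed interval is μ = 9.07 ± z·2.83 with z = 1.282.
Half-width: 1.282 × 2.83 = 3.63.
9.07 − 3.63 = 5.44; 9.07 + 3.63 = 12.70.

[5.44, 12.70]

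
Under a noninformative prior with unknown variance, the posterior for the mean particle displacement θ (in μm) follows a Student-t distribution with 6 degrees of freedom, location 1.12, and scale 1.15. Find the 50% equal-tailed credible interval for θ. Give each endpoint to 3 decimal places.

The t_6 distribution is symmetric; the 50% interval is 1.12 ± t·1.15 with t_{0.75,6} = 0.718.
Half-width: 0.718 × 1.15 = 0.825.
1.12 − 0.825 = 0.295; 1.12 + 0.825 = 1.945.

[0.295, 1.945]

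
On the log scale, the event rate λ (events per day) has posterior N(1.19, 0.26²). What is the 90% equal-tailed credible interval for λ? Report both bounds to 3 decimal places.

[2.143, 5.041]

On the log scale the 90% interval is 1.19 ± 1.645 × 0.26 = [0.7623, 1.6177].
Exponentiate: [e^0.7623, e^1.6177] = [2.143, 5.041].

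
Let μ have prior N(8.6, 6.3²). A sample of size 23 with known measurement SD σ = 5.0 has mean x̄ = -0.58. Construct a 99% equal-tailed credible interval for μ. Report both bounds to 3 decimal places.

[-2.985, 2.314]

Posterior precision = 1/6.3² + 23/5.0² = 0.0252 + 0.9200 = 0.9452, so posterior SD = 1.0286.
Posterior mean = (8.6/6.3² + 23·-0.58/5.0²) / 0.9452 = -0.3353.
Interval: -0.3353 ± 2.576 × 1.0286 → [-2.985, 2.314].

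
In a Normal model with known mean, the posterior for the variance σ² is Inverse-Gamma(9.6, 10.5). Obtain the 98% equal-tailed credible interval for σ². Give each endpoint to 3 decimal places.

[0.576, 2.707]

Inverse-Gamma(9.6, 10.5) quantiles: F⁻¹(0.01) and F⁻¹(0.99).
Equivalently, 1/σ² ~ Gamma(9.6, rate = 10.5); invert its 0.99 and 0.01 quantiles.
Posterior mean ≈ 1.221, SD ≈ 0.443; a Normal approximation gives roughly [0.191, 2.251].
Exact: lower = 0.576; upper = 2.707.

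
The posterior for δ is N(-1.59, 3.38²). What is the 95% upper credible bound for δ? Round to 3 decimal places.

3.970

Need U with P(δ ≤ U) = 0.95: U = -1.59 + z_{0.05}·3.38.
z = 1.645; U = -1.59 + 1.645 × 3.38 = 3.970.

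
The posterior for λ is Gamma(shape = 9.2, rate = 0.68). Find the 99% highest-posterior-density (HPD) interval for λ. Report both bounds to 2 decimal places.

[4.14, 26.55]

The posterior is unimodal and skewed, so the HPD interval has equal density at both endpoints and is the shortest 99% interval.
Solving f(4.14) = f(26.55) with F(26.55) − F(4.14) = 0.99 gives [4.14, 26.55].
For comparison, the equal-tailed interval is [4.78, 27.74]; the HPD is narrower and shifted toward the mode.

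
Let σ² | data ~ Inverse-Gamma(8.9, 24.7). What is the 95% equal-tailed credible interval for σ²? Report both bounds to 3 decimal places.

[1.580, 6.101]

Inverse-Gamma(8.9, 24.7) quantiles: F⁻¹(0.025) and F⁻¹(0.975).
Equivalently, 1/σ² ~ Gamma(8.9, rate = 24.7); invert its 0.975 and 0.025 quantiles.
Posterior mean ≈ 3.127, SD ≈ 1.190; a Normal approximation gives roughly [0.794, 5.459].
Exact: lower = 1.580; upper = 6.101.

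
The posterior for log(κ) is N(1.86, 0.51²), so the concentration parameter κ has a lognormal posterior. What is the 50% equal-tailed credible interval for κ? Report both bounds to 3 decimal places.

On the log scale the 50% interval is 1.86 ± 0.674 × 0.51 = [1.5160, 2.2040].
Exponentiate: [e^1.5160, e^2.2040] = [4.554, 9.061].

[4.554, 9.061]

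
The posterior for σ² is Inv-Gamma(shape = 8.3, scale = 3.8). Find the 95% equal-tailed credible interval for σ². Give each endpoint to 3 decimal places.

Inverse-Gamma(8.3, 3.8) quantiles: F⁻¹(0.025) and F⁻¹(0.975).
Equivalently, 1/σ² ~ Gamma(8.3, rate = 3.8); invert its 0.975 and 0.025 quantiles.
Posterior mean ≈ 0.521, SD ≈ 0.207; a Normal approximation gives roughly [0.114, 0.927].
Exact: lower = 0.256; upper = 1.041.

[0.256, 1.041]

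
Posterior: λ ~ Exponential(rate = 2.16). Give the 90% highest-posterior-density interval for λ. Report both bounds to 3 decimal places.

The exponential density is strictly decreasing on [0, ∞), so the HPD interval is anchored at 0: [0, q] with P(λ ≤ q) = 0.90.
q = −ln(1 − 0.90) / 2.16 = 2.3026 / 2.16 = 1.066.

[0.000, 1.066]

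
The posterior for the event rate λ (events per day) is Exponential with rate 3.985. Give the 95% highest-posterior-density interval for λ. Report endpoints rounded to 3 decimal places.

[0.000, 0.752]

The exponential density is strictly decreasing on [0, ∞), so the HPD interval is anchored at 0: [0, q] with P(λ ≤ q) = 0.95.
q = −ln(1 − 0.95) / 3.985 = 2.9957 / 3.985 = 0.752.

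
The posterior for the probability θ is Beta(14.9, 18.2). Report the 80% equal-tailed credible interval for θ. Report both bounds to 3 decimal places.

Posterior: Beta(14.9, 18.2).
Equal-tailed 80% interval: the 0.1 and 0.9 quantiles of Beta(14.9, 18.2).
Posterior mean ≈ 0.450, SD ≈ 0.085; a Normal approximation gives roughly [0.341, 0.559].
Exact: F⁻¹(0.1) = 0.341; F⁻¹(0.9) = 0.561.

[0.341, 0.561]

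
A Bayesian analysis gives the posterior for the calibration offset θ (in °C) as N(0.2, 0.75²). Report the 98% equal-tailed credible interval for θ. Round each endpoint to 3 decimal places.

[-1.545, 1.945]

The posterior is symmetric, so the 98% equal-tailed interval is θ = 0.2 ± z·0.75 with z = 2.326.
Half-width: 2.326 × 0.75 = 1.745.
0.2 − 1.745 = -1.545; 0.2 + 1.745 = 1.945.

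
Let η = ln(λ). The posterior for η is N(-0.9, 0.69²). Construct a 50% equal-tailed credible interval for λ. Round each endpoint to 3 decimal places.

On the log scale the 50% interval is -0.9 ± 0.674 × 0.69 = [-1.3654, -0.4346].
Exponentiate: [e^-1.3654, e^-0.4346] = [0.255, 0.648].

[0.255, 0.648]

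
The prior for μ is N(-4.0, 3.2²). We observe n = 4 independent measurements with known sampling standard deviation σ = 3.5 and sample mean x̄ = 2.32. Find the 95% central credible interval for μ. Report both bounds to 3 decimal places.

Posterior precision = 1/3.2² + 4/3.5² = 0.0977 + 0.3265 = 0.4242, so posterior SD = 1.5354.
Posterior mean = (-4.0/3.2² + 4·2.32/3.5²) / 0.4242 = 0.8650.
Interval: 0.8650 ± 1.960 × 1.5354 → [-2.144, 3.874].

[-2.144, 3.874]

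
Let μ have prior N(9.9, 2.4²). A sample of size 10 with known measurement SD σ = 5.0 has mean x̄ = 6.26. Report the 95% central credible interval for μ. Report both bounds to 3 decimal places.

[4.774, 9.950]

Posterior precision = 1/2.4² + 10/5.0² = 0.1736 + 0.4000 = 0.5736, so posterior SD = 1.3204.
Posterior mean = (9.9/2.4² + 10·6.26/5.0²) / 0.5736 = 7.3617.
Interval: 7.3617 ± 1.960 × 1.3204 → [4.774, 9.950].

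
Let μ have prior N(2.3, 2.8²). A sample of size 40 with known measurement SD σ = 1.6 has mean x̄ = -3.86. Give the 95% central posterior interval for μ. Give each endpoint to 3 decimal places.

Posterior precision = 1/2.8² + 40/1.6² = 0.1276 + 15.6250 = 15.7526, so posterior SD = 0.2520.
Posterior mean = (2.3/2.8² + 40·-3.86/1.6²) / 15.7526 = -3.8101.
Interval: -3.8101 ± 1.960 × 0.2520 → [-4.304, -3.316].

[-4.304, -3.316]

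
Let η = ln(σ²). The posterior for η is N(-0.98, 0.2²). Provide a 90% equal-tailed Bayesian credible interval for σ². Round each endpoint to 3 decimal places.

On the log scale the 90% interval is -0.98 ± 1.645 × 0.2 = [-1.3090, -0.6510].
Exponentiate: [e^-1.3090, e^-0.6510] = [0.270, 0.522].

[0.270, 0.522]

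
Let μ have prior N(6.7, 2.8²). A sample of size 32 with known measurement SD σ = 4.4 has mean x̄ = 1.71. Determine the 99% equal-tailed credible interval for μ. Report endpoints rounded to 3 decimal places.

Posterior precision = 1/2.8² + 32/4.4² = 0.1276 + 1.6529 = 1.7804, so posterior SD = 0.7494.
Posterior mean = (6.7/2.8² + 32·1.71/4.4²) / 1.7804 = 2.0675.
Interval: 2.0675 ± 2.576 × 0.7494 → [0.137, 3.998].

[0.137, 3.998]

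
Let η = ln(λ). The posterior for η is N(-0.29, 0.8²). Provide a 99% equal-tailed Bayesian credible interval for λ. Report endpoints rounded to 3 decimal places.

[0.095, 5.875]

On the log scale the 99% interval is -0.29 ± 2.576 × 0.8 = [-2.3507, 1.7707].
Exponentiate: [e^-2.3507, e^1.7707] = [0.095, 5.875].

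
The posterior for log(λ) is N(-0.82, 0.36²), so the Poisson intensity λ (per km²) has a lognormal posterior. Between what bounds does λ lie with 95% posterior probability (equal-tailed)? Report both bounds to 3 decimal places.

[0.217, 0.892]

On the log scale the 95% interval is -0.82 ± 1.960 × 0.36 = [-1.5256, -0.1144].
Exponentiate: [e^-1.5256, e^-0.1144] = [0.217, 0.892].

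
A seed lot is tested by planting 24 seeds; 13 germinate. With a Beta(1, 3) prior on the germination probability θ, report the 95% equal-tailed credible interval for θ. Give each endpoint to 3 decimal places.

[0.319, 0.681]

Posterior: Beta(1+13, 3+11) = Beta(14, 14).
Equal-tailed 95% interval: the 0.025 and 0.975 quantiles of Beta(14, 14).
Posterior mean ≈ 0.500, SD ≈ 0.093; a Normal approximation gives roughly [0.318, 0.682].
Exact: F⁻¹(0.025) = 0.319; F⁻¹(0.975) = 0.681.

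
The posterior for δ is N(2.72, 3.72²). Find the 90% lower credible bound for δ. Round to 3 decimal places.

Need L with P(δ ≥ L) = 0.90: L = 2.72 − z_{0.1}·3.72.
z = 1.282; L = 2.72 − 1.282 × 3.72 = -2.047.

-2.047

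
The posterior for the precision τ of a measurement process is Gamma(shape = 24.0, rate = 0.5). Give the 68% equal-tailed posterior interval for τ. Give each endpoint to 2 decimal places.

Posterior: Gamma(shape 24.0, rate 0.5).
Equal-tailed 68% interval: Gamma(24.0, 0.5) quantiles at 0.16 and 0.84.
Posterior mean ≈ 48.00, SD ≈ 9.80; a Normal approximation gives roughly [38.26, 57.74].
Exact: lower = 38.32; upper = 57.67.

[38.32, 57.67]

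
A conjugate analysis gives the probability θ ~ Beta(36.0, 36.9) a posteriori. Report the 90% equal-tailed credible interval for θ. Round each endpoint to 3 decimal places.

[0.398, 0.590]

Posterior: Beta(36.0, 36.9).
Equal-tailed 90% interval: the 0.05 and 0.95 quantiles of Beta(36.0, 36.9).
Posterior mean ≈ 0.494, SD ≈ 0.058; a Normal approximation gives roughly [0.398, 0.589].
Exact: F⁻¹(0.05) = 0.398; F⁻¹(0.95) = 0.590.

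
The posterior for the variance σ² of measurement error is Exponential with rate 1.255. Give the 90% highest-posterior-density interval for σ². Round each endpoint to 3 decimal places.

The exponential density is strictly decreasing on [0, ∞), so the HPD interval is anchored at 0: [0, q] with P(σ² ≤ q) = 0.90.
q = −ln(1 − 0.90) / 1.255 = 2.3026 / 1.255 = 1.835.

[0.000, 1.835]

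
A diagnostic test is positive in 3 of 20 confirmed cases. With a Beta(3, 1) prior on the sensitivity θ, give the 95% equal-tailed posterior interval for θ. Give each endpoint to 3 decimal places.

Posterior: Beta(3+3, 1+17) = Beta(6, 18).
Equal-tailed 95% interval: the 0.025 and 0.975 quantiles of Beta(6, 18).
Posterior mean ≈ 0.250, SD ≈ 0.087; a Normal approximation gives roughly [0.080, 0.420].
Exact: F⁻¹(0.025) = 0.102; F⁻¹(0.975) = 0.437.

[0.102, 0.437]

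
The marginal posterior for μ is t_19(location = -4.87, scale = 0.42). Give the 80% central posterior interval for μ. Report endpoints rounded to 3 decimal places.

[-5.428, -4.312]

The t_19 distribution is symmetric; the 80% interval is -4.87 ± t·0.42 with t_{0.9,19} = 1.328.
Half-width: 1.328 × 0.42 = 0.558.
-4.87 − 0.558 = -5.428; -4.87 + 0.558 = -4.312.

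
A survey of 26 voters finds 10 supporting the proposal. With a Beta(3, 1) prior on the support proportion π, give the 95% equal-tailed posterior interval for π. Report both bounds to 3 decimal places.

Posterior: Beta(3+10, 1+16) = Beta(13, 17).
Equal-tailed 95% interval: the 0.025 and 0.975 quantiles of Beta(13, 17).
Posterior mean ≈ 0.433, SD ≈ 0.089; a Normal approximation gives roughly [0.259, 0.608].
Exact: F⁻¹(0.025) = 0.264; F⁻¹(0.975) = 0.611.

[0.264, 0.611]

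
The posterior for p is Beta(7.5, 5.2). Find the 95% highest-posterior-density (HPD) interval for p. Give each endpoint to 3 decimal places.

The posterior is unimodal and skewed, so the HPD interval has equal density at both endpoints and is the shortest 95% interval.
Solving f(0.333) = f(0.841) with F(0.841) − F(0.333) = 0.95 gives [0.333, 0.841].
For comparison, the equal-tailed interval is [0.322, 0.832]; the HPD is narrower and shifted toward the mode.

[0.333, 0.841]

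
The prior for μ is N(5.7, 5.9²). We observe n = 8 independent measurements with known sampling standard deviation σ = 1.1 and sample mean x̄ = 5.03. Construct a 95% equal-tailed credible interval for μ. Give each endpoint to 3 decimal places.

[4.272, 5.793]

Posterior precision = 1/5.9² + 8/1.1² = 0.0287 + 6.6116 = 6.6403, so posterior SD = 0.3881.
Posterior mean = (5.7/5.9² + 8·5.03/1.1²) / 6.6403 = 5.0329.
Interval: 5.0329 ± 1.960 × 0.3881 → [4.272, 5.793].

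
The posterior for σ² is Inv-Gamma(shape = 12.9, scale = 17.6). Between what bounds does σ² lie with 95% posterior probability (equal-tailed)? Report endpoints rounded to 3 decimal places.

Inverse-Gamma(12.9, 17.6) quantiles: F⁻¹(0.025) and F⁻¹(0.975).
Equivalently, 1/σ² ~ Gamma(12.9, rate = 17.6); invert its 0.975 and 0.025 quantiles.
Posterior mean ≈ 1.479, SD ≈ 0.448; a Normal approximation gives roughly [0.601, 2.357].
Exact: lower = 0.845; upper = 2.570.

[0.845, 2.570]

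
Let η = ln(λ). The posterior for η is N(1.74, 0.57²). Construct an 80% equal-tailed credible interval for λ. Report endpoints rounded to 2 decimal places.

On the log scale the 80% interval is 1.74 ± 1.282 × 0.57 = [1.0095, 2.4705].
Exponentiate: [e^1.0095, e^2.4705] = [2.74, 11.83].

[2.74, 11.83]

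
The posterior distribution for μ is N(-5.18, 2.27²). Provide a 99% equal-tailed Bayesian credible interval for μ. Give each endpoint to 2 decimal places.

[-11.03, 0.67]

The posterior is symmetric, so the 99% equal-tailed interval is μ = -5.18 ± z·2.27 with z = 2.576.
Half-width: 2.576 × 2.27 = 5.85.
-5.18 − 5.85 = -11.03; -5.18 + 5.85 = 0.67.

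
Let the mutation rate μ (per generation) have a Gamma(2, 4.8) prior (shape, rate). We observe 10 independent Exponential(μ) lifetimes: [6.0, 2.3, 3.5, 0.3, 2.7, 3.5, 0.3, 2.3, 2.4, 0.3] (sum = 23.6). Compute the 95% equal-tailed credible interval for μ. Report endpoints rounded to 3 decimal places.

[0.218, 0.693]

Posterior: Gamma(2+10, 4.8+23.6) = Gamma(12, 28.4) (shape, rate).
Equal-tailed 95% interval: Gamma(12, 28.4) quantiles at 0.025 and 0.975.
Posterior mean ≈ 0.423, SD ≈ 0.122; a Normal approximation gives roughly [0.183, 0.662].
Exact: lower = 0.218; upper = 0.693.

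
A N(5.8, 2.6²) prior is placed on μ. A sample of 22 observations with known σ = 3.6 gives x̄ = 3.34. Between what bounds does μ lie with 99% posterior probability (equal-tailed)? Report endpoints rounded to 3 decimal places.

[1.641, 5.433]

Posterior precision = 1/2.6² + 22/3.6² = 0.1479 + 1.6975 = 1.8455, so posterior SD = 0.7361.
Posterior mean = (5.8/2.6² + 22·3.34/3.6²) / 1.8455 = 3.5372.
Interval: 3.5372 ± 2.576 × 0.7361 → [1.641, 5.433].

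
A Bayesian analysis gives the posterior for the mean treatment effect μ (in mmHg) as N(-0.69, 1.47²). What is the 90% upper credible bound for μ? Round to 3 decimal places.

1.194

Need U with P(μ ≤ U) = 0.90: U = -0.69 + z_{0.1}·1.47.
z = 1.282; U = -0.69 + 1.282 × 1.47 = 1.194.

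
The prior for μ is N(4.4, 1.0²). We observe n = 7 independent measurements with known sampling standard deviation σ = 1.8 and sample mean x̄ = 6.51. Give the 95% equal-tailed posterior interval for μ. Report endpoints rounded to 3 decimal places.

[4.740, 6.945]

Posterior precision = 1/1.0² + 7/1.8² = 1.0000 + 2.1605 = 3.1605, so posterior SD = 0.5625.
Posterior mean = (4.4/1.0² + 7·6.51/1.8²) / 3.1605 = 5.8424.
Interval: 5.8424 ± 1.960 × 0.5625 → [4.740, 6.945].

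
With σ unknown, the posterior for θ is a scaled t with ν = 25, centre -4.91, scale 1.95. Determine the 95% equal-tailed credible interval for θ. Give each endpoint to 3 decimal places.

[-8.926, -0.894]

The t_25 distribution is symmetric; the 95% interval is -4.91 ± t·1.95 with t_{0.975,25} = 2.060.
Half-width: 2.060 × 1.95 = 4.016.
-4.91 − 4.016 = -8.926; -4.91 + 4.016 = -0.894.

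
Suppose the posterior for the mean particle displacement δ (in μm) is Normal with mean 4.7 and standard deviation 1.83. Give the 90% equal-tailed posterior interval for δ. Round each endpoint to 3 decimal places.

[1.690, 7.710]

The posterior is symmetric, so the 90% equal-tailed interval is δ = 4.7 ± z·1.83 with z = 1.645.
Half-width: 1.645 × 1.83 = 3.010.
4.7 − 3.010 = 1.690; 4.7 + 3.010 = 7.710.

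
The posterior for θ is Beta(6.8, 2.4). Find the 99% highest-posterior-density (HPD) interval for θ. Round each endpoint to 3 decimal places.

[0.366, 0.990]

The posterior is unimodal and skewed, so the HPD interval has equal density at both endpoints and is the shortest 99% interval.
Solving f(0.366) = f(0.990) with F(0.990) − F(0.366) = 0.99 gives [0.366, 0.990].
For comparison, the equal-tailed interval is [0.331, 0.976]; the HPD is narrower and shifted toward the mode.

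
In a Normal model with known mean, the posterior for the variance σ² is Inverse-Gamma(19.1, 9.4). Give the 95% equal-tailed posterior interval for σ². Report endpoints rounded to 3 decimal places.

Inverse-Gamma(19.1, 9.4) quantiles: F⁻¹(0.025) and F⁻¹(0.975).
Equivalently, 1/σ² ~ Gamma(19.1, rate = 9.4); invert its 0.975 and 0.025 quantiles.
Posterior mean ≈ 0.519, SD ≈ 0.126; a Normal approximation gives roughly [0.273, 0.765].
Exact: lower = 0.329; upper = 0.816.

[0.329, 0.816]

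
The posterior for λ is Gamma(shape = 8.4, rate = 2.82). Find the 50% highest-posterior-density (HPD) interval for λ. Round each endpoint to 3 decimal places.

[2.020, 3.338]

The posterior is unimodal and skewed, so the HPD interval has equal density at both endpoints and is the shortest 50% interval.
Solving f(2.020) = f(3.338) with F(3.338) − F(2.020) = 0.50 gives [2.020, 3.338].
For comparison, the equal-tailed interval is [2.237, 3.593]; the HPD is narrower and shifted toward the mode.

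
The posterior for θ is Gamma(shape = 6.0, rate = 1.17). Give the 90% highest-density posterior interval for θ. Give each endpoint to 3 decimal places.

[1.820, 8.310]

The posterior is unimodal and skewed, so the HPD interval has equal density at both endpoints and is the shortest 90% interval.
Solving f(1.820) = f(8.310) with F(8.310) − F(1.820) = 0.90 gives [1.820, 8.310].
For comparison, the equal-tailed interval is [2.233, 8.985]; the HPD is narrower and shifted toward the mode.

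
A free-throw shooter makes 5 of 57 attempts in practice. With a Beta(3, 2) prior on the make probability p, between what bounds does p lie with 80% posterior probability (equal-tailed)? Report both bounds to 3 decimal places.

Posterior: Beta(3+5, 2+52) = Beta(8, 54).
Equal-tailed 80% interval: the 0.1 and 0.9 quantiles of Beta(8, 54).
Posterior mean ≈ 0.129, SD ≈ 0.042; a Normal approximation gives roughly [0.075, 0.183].
Exact: F⁻¹(0.1) = 0.078; F⁻¹(0.9) = 0.185.

[0.078, 0.185]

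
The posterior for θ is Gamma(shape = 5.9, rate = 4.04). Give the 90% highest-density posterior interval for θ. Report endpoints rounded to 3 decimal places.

[0.511, 2.373]

The posterior is unimodal and skewed, so the HPD interval has equal density at both endpoints and is the shortest 90% interval.
Solving f(0.511) = f(2.373) with F(2.373) − F(0.511) = 0.90 gives [0.511, 2.373].
For comparison, the equal-tailed interval is [0.631, 2.569]; the HPD is narrower and shifted toward the mode.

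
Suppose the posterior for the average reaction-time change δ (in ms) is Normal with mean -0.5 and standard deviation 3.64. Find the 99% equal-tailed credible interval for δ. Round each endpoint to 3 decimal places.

[-9.876, 8.876]

The posterior is symmetric, so the 99% equal-tailed interval is δ = -0.5 ± z·3.64 with z = 2.576.
Half-width: 2.576 × 3.64 = 9.376.
-0.5 − 9.376 = -9.876; -0.5 + 9.376 = 8.876.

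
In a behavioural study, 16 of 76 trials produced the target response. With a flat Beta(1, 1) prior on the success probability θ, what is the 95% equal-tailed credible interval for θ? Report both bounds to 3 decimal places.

Posterior: Beta(1+16, 1+60) = Beta(17, 61).
Equal-tailed 95% interval: the 0.025 and 0.975 quantiles of Beta(17, 61).
Posterior mean ≈ 0.218, SD ≈ 0.046; a Normal approximation gives roughly [0.127, 0.309].
Exact: F⁻¹(0.025) = 0.134; F⁻¹(0.975) = 0.315.

[0.134, 0.315]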